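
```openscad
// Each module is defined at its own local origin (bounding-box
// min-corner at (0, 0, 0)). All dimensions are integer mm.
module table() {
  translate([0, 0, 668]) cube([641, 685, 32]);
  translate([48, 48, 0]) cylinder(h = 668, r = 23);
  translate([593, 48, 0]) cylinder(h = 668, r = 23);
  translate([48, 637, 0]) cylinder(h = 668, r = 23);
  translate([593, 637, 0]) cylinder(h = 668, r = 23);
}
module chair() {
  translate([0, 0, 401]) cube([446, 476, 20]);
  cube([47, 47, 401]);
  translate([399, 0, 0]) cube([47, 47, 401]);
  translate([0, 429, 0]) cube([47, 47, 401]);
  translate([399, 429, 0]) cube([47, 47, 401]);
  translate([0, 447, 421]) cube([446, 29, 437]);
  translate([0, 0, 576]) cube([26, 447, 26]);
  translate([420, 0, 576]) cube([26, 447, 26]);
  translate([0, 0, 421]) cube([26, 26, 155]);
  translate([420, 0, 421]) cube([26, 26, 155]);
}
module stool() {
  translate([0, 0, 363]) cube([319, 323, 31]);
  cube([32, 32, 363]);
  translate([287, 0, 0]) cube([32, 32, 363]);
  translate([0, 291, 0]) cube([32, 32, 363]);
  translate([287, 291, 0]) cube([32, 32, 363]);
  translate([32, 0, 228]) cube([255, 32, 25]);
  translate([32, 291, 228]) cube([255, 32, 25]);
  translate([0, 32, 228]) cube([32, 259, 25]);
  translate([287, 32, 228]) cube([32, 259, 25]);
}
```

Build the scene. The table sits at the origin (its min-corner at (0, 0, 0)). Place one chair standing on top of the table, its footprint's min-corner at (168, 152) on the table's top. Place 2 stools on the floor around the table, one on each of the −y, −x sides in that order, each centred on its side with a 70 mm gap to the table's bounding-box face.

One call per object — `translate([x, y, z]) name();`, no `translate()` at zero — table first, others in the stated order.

table();
translate([168, 152, 700]) chair();
translate([161, -393, 0]) stool();
translate([-389, 181, 0]) stool();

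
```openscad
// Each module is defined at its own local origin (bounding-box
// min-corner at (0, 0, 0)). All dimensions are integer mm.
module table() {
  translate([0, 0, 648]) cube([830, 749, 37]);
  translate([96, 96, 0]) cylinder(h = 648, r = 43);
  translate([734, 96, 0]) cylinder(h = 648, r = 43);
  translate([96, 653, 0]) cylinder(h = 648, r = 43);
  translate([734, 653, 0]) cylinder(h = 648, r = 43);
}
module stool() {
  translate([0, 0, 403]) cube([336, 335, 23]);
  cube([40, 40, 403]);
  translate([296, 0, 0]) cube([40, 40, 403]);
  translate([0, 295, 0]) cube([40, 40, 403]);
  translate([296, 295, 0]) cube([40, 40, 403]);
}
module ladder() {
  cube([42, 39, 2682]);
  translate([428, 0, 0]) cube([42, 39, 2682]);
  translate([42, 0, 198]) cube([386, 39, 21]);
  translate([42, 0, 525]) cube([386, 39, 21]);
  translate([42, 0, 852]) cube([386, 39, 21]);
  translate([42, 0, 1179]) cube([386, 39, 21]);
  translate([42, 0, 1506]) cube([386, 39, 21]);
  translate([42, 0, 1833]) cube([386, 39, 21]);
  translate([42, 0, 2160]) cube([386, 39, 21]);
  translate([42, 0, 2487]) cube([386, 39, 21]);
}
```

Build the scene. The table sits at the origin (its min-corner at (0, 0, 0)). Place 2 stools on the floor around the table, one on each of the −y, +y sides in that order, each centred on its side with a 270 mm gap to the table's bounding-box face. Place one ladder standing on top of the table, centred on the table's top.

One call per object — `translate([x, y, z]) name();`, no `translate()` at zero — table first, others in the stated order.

table();
translate([247, -605, 0]) stool();
translate([247, 1019, 0]) stool();
translate([180, 355, 685]) ladder();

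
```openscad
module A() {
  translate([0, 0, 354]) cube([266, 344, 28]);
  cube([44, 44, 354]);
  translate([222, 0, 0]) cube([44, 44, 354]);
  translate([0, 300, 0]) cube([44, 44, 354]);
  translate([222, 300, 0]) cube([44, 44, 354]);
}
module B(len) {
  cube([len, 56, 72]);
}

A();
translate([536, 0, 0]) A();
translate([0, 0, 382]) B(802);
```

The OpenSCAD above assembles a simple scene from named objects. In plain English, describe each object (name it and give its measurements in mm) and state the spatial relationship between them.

A is a four-legged stool. The seat is 266×344 mm, 28 mm thick, top at z = 382 mm. It stands on four square legs, each 44×44 mm in cross-section, from z = 0 to the seat underside, each flush with a corner of the seat.

B is a rectangular beam 802 mm long (x), 56 mm deep (y), 72 mm thick (z).

The beam spans the tops of two stools placed 270 mm apart, resting at z = 382 mm.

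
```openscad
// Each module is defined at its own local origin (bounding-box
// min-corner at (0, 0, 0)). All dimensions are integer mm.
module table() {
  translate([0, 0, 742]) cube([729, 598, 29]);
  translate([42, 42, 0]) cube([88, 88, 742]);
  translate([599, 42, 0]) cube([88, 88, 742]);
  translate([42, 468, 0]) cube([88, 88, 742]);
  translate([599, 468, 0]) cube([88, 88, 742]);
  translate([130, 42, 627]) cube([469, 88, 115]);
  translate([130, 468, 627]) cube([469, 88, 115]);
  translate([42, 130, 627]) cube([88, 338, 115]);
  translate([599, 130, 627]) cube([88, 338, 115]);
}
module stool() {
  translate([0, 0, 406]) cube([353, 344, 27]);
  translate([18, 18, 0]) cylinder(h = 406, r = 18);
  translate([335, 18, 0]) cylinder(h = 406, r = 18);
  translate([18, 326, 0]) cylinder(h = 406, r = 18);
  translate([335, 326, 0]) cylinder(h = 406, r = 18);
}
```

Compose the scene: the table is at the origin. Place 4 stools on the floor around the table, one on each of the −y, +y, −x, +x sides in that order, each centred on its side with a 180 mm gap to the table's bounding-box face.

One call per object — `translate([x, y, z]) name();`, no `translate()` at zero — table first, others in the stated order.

table();
translate([188, -524, 0]) stool();
translate([188, 778, 0]) stool();
translate([-533, 127, 0]) stool();
translate([909, 127, 0]) stool();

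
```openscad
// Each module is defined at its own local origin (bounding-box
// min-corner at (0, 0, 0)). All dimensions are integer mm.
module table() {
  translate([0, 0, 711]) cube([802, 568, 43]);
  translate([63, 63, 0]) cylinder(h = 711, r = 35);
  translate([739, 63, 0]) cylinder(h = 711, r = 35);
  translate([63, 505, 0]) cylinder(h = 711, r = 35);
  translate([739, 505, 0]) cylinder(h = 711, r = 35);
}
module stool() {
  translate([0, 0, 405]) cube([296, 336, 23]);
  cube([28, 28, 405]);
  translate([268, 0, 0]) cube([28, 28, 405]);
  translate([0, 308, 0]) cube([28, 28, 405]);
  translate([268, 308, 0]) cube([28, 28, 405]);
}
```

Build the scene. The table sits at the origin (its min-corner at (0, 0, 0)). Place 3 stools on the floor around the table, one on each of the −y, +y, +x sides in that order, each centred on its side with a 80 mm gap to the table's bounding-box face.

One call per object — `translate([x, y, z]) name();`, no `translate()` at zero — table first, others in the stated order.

table();
translate([253, -416, 0]) stool();
translate([253, 648, 0]) stool();
translate([882, 116, 0]) stool();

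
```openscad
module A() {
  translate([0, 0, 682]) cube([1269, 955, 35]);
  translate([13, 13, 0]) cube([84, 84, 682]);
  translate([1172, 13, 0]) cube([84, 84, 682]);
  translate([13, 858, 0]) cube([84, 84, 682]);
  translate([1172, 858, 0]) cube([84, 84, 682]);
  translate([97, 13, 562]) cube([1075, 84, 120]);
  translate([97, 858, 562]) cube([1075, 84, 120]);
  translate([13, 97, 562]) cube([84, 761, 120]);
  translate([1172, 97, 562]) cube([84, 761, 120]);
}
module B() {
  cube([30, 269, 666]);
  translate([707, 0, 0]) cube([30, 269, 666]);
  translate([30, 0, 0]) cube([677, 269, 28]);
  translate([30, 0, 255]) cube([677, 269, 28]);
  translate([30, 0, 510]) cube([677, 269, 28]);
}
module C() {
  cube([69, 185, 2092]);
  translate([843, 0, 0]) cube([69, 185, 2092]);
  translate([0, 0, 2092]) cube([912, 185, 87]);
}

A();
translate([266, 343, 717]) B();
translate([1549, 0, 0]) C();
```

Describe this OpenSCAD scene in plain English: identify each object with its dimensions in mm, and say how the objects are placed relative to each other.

A is a table with a 1269×955 mm rectangular top, 35 mm thick, top surface at z = 717 mm, supported by four 84×84 mm square legs, each inset 13 mm from the nearest pair of top edges, running from the floor. Four apron rails, 84 mm thick and 120 mm tall, run between adjacent legs with their top edges flush with the underside of the top and their outer faces flush with the legs' outer faces.

B is a bookshelf 737 mm wide overall, 269 mm deep and 666 mm tall. The two sides are 30 mm thick vertical panels. 3 horizontal shelves of 28 mm thickness span between the inner faces of the sides; the lowest shelf sits on the floor and shelves are stacked with a clear vertical gap of 227 mm between each pair.

C is a rectangular door frame: two vertical jambs of 69×185 mm section, 2092 mm tall, with a clear opening 774 mm wide between their inner faces. A header 87 mm tall and 185 mm deep lies on top of the jambs and spans the full outside width.

The bookshelf is on top of the table, centred. The door frame is on the floor beside the table on its +x side.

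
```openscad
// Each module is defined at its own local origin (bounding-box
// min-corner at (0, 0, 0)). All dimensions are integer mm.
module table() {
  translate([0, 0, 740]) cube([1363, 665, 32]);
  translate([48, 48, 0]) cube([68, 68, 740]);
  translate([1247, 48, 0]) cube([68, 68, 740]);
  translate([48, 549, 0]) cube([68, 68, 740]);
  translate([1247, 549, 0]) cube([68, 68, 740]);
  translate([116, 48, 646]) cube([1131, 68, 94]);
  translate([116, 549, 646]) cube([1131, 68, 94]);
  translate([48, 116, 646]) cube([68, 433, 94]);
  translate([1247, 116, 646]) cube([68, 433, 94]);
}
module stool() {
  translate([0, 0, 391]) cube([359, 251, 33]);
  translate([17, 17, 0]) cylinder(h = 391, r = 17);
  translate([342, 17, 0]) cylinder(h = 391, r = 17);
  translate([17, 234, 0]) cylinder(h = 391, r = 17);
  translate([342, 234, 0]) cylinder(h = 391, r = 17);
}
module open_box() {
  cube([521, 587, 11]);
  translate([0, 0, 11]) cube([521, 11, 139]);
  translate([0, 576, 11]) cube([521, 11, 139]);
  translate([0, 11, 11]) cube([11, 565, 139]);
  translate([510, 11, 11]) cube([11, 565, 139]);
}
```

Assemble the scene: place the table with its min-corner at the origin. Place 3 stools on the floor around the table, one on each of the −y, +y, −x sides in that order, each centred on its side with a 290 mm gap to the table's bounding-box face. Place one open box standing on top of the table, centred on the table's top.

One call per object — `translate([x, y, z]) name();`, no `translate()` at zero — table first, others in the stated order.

table();
translate([502, -541, 0]) stool();
translate([502, 955, 0]) stool();
translate([-649, 207, 0]) stool();
translate([421, 39, 772]) open_box();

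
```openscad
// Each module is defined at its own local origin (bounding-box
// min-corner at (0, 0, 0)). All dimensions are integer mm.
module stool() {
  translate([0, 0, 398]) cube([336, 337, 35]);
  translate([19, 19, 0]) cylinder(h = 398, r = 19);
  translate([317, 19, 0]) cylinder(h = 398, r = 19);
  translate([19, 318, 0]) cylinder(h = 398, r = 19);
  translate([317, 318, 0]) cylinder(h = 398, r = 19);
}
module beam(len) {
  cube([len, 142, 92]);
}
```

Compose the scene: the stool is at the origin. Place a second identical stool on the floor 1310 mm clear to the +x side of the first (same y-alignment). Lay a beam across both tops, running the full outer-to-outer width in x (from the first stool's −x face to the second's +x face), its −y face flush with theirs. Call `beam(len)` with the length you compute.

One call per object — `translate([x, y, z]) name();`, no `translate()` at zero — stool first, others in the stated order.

stool();
translate([1646, 0, 0]) stool();
translate([0, 0, 433]) beam(1982);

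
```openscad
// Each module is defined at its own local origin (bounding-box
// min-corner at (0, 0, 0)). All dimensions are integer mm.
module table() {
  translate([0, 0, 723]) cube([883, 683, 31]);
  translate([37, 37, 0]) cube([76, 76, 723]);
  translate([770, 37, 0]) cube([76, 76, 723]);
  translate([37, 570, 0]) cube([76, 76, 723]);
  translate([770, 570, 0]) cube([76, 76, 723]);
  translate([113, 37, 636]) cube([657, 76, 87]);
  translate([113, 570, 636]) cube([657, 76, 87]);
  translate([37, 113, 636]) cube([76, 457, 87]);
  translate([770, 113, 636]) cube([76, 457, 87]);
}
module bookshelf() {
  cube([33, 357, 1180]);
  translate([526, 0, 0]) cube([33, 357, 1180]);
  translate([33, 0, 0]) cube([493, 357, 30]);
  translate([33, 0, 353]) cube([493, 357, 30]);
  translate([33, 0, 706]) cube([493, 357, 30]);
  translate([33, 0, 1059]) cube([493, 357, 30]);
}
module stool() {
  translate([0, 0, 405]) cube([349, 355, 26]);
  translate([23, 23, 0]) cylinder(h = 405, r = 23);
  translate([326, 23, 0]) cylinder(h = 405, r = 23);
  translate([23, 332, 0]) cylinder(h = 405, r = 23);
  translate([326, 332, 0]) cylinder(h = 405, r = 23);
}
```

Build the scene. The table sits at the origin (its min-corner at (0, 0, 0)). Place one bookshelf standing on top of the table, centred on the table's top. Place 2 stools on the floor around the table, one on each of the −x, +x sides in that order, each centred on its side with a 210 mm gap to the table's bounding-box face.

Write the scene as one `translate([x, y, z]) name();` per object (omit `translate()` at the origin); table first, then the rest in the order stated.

table();
translate([162, 163, 754]) bookshelf();
translate([-559, 164, 0]) stool();
translate([1093, 164, 0]) stool();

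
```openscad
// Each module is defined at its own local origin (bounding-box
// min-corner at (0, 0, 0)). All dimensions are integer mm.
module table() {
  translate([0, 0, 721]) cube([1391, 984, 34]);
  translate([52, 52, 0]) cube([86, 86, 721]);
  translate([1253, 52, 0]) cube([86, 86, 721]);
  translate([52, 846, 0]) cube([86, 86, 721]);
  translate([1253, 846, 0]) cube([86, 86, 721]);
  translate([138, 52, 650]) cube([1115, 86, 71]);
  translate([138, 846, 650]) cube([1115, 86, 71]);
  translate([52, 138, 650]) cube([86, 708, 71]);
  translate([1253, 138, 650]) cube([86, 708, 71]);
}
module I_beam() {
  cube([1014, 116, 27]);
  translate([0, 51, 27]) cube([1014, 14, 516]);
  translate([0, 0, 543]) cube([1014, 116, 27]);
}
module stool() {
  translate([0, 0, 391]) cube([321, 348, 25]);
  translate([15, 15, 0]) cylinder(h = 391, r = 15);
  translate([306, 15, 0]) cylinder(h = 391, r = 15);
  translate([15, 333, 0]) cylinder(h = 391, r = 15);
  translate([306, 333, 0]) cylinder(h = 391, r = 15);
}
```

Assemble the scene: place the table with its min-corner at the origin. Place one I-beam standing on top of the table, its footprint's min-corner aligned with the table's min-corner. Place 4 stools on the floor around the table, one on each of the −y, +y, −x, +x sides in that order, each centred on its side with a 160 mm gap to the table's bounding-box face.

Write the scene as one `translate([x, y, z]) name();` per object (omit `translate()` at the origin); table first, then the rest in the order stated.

table();
translate([0, 0, 755]) I_beam();
translate([535, -508, 0]) stool();
translate([535, 1144, 0]) stool();
translate([-481, 318, 0]) stool();
translate([1551, 318, 0]) stool();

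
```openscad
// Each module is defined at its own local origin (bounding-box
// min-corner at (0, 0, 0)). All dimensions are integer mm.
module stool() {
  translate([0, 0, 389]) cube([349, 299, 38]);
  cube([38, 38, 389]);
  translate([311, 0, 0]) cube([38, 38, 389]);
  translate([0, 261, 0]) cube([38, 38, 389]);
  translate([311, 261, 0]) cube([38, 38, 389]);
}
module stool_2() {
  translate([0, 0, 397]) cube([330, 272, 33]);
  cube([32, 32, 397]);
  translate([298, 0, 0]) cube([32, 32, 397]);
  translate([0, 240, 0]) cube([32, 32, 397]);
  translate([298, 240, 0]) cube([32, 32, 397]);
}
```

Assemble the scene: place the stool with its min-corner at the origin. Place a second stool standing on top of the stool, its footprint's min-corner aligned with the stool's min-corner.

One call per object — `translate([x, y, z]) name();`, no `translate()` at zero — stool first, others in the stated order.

stool();
translate([0, 0, 427]) stool_2();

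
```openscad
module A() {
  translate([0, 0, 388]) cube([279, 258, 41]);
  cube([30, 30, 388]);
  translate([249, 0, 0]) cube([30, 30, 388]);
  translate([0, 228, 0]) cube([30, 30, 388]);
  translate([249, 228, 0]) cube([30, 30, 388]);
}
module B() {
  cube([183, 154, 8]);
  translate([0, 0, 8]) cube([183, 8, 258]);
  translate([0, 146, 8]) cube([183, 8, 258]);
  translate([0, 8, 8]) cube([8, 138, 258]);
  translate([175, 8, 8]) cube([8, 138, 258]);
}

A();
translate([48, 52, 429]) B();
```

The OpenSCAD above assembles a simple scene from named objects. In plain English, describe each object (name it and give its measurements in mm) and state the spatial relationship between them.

A is a simple wooden stool: a rectangular seat 279 mm (x) by 258 mm (y), 41 mm thick, top face at z = 429 mm, on four square legs, each 30×30 mm in cross-section. The legs rest on z = 0, each flush with a corner of the seat.

B is an open storage box with external size 183×154×266 mm and wall thickness 8 mm (the base is also 8 mm thick). The base covers the whole footprint; the four walls stand on the base, with the y-facing walls full-width and the x-facing walls fitting between their inner faces.

The open box is on top of the stool, centred.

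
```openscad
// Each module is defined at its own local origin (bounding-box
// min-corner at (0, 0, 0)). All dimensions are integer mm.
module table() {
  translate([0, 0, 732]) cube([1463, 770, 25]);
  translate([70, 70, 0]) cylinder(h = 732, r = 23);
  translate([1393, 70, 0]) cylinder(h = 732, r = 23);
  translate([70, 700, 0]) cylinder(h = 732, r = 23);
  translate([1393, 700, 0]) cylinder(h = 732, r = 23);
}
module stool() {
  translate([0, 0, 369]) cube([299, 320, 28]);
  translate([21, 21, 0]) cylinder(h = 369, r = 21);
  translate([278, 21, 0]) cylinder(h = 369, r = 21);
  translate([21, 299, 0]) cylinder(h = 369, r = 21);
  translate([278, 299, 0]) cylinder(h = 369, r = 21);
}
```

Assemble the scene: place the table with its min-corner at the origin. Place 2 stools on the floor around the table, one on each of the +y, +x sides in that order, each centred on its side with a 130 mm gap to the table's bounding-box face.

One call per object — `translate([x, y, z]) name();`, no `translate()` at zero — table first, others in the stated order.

table();
translate([582, 900, 0]) stool();
translate([1593, 225, 0]) stool();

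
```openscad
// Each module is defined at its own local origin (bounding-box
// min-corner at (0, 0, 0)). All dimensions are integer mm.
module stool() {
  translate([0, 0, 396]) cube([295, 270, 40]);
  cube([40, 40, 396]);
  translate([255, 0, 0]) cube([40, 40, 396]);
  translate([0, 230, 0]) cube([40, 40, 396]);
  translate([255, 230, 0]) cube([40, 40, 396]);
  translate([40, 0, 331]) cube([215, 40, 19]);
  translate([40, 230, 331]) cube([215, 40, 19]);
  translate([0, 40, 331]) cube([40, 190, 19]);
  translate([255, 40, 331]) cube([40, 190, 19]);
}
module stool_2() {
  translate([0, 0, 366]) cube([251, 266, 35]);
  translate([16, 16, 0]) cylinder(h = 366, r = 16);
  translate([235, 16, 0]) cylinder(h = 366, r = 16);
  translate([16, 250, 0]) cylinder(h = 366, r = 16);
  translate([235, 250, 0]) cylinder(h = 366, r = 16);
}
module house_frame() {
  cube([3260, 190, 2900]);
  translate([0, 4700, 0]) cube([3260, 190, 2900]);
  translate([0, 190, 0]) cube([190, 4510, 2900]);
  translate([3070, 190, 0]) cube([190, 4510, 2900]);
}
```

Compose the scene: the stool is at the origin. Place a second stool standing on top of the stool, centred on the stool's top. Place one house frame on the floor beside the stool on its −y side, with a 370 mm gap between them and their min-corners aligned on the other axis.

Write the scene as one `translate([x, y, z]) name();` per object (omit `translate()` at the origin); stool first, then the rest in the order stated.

stool();
translate([22, 2, 436]) stool_2();
translate([0, -5260, 0]) house_frame();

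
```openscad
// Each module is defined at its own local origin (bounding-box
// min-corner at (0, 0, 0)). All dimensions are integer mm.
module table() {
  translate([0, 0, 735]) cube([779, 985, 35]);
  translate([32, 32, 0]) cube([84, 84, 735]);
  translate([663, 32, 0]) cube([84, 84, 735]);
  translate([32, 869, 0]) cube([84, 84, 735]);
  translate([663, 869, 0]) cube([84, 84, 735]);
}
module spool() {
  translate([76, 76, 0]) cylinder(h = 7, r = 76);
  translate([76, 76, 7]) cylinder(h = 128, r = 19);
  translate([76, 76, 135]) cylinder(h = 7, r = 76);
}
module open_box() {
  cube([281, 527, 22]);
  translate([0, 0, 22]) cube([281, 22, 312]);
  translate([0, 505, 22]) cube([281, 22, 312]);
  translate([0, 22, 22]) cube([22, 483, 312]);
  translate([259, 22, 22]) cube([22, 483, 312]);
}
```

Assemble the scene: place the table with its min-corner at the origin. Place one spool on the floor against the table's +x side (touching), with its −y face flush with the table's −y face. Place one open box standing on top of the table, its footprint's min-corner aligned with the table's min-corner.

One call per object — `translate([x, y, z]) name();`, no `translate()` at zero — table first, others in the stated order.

table();
translate([779, 0, 0]) spool();
translate([0, 0, 770]) open_box();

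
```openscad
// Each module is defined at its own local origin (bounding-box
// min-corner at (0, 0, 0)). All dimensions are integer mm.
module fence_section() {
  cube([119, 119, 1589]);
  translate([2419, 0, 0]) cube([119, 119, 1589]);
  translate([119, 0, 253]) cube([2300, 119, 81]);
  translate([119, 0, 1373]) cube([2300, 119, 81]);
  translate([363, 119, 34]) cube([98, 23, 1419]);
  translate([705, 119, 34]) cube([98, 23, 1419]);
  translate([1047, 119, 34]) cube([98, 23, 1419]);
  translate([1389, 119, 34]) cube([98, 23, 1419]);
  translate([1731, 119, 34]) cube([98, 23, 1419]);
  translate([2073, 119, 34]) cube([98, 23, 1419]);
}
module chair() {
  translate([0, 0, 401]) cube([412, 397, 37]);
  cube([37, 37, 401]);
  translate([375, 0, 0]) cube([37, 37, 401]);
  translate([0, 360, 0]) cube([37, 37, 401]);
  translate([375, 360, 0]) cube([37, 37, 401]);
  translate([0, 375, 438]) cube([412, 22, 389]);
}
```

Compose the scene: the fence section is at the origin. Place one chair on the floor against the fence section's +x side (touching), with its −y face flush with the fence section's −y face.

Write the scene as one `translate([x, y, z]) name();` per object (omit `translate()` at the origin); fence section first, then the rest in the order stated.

fence_section();
translate([2538, 0, 0]) chair();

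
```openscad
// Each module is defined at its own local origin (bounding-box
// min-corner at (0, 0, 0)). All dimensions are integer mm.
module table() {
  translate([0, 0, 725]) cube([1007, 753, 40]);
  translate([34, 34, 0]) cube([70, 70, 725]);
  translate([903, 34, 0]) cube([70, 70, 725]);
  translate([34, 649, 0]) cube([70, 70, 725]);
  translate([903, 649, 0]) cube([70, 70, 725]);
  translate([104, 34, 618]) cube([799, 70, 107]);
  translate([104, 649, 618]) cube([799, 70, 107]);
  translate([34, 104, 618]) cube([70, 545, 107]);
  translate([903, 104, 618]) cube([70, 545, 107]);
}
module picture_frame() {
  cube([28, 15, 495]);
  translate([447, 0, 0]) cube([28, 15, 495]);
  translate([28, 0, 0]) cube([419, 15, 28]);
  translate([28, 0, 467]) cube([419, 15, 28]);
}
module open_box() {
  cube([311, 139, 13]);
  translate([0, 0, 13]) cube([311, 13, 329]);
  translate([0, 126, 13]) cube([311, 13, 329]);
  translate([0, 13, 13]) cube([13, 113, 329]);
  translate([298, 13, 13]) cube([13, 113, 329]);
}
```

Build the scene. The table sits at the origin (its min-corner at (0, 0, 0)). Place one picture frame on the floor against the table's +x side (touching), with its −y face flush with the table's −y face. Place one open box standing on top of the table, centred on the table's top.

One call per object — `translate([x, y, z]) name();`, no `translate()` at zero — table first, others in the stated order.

table();
translate([1007, 0, 0]) picture_frame();
translate([348, 307, 765]) open_box();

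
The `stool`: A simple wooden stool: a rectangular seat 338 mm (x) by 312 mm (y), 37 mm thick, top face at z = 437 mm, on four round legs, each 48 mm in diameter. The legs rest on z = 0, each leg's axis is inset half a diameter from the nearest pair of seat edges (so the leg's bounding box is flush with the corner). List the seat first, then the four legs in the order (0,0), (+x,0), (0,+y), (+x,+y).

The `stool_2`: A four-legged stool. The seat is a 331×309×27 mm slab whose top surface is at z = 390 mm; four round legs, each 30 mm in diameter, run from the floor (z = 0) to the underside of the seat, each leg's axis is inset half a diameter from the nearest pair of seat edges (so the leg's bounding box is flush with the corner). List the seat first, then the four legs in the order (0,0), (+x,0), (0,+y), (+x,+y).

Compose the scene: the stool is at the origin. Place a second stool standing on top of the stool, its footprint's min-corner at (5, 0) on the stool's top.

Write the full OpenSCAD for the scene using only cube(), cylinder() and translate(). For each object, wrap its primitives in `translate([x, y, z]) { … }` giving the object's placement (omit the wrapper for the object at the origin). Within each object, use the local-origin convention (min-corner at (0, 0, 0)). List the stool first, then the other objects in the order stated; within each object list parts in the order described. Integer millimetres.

translate([0, 0, 400]) cube([338, 312, 37]);
translate([24, 24, 0]) cylinder(h = 400, r = 24);
translate([314, 24, 0]) cylinder(h = 400, r = 24);
translate([24, 288, 0]) cylinder(h = 400, r = 24);
translate([314, 288, 0]) cylinder(h = 400, r = 24);
translate([5, 0, 437]) {
  translate([0, 0, 363]) cube([331, 309, 27]);
  translate([15, 15, 0]) cylinder(h = 363, r = 15);
  translate([316, 15, 0]) cylinder(h = 363, r = 15);
  translate([15, 294, 0]) cylinder(h = 363, r = 15);
  translate([316, 294, 0]) cylinder(h = 363, r = 15);
}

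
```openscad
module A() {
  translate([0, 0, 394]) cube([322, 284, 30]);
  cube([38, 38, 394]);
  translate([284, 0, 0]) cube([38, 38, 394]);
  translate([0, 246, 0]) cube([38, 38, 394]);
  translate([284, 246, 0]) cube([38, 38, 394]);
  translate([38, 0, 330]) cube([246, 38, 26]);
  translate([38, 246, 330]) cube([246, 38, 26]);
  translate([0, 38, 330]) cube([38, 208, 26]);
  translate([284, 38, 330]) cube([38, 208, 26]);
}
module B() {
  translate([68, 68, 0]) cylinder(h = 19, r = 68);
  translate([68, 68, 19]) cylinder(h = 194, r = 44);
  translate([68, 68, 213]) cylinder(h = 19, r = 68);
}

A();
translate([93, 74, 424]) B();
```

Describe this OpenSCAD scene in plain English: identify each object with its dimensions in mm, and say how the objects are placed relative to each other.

A is a simple wooden stool: a rectangular seat 322 mm (x) by 284 mm (y), 30 mm thick, top face at z = 424 mm, on four square legs, each 38×38 mm in cross-section. The legs rest on z = 0, each flush with a corner of the seat. Four stretchers, 38 mm wide and 26 mm tall, connect adjacent legs with their undersides at z = 330 mm, each running between the inner faces of the legs it joins and aligned with the legs' outer faces on the other axis.

B is a spool: two coaxial disc flanges of radius 68 mm and thickness 19 mm, joined by a core cylinder of radius 44 mm and height 194 mm. The lower flange rests on z = 0 and the three cylinders share a vertical axis.

The spool is on top of the stool, centred.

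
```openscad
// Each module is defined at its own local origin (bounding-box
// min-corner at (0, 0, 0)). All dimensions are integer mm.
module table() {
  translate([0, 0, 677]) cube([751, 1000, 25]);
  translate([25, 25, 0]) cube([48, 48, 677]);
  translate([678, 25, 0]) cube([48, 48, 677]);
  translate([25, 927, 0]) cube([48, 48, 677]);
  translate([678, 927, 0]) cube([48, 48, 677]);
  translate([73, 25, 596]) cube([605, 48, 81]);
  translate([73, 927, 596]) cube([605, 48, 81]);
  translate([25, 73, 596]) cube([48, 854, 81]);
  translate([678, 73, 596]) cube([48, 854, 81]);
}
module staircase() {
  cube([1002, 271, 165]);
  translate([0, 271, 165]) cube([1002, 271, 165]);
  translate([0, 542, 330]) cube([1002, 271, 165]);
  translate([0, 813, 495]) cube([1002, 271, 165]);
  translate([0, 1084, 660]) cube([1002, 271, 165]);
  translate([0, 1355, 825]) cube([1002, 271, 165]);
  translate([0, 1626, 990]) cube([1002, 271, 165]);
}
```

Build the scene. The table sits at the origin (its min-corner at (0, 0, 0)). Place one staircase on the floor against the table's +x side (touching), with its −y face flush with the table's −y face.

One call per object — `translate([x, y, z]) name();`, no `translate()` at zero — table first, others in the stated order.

table();
translate([751, 0, 0]) staircase();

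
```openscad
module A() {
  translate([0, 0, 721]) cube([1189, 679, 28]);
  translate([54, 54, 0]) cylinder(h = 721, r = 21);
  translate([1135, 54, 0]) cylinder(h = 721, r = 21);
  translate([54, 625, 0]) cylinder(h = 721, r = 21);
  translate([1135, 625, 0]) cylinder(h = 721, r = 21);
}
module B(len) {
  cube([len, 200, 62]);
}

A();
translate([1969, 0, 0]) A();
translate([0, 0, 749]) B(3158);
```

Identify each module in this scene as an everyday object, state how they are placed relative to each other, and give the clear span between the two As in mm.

A is a table. B is a beam. A beam spans the tops of two tables. The clear span between the two tables is 780 mm.

Second table starts at x = 1969; first ends at x = 1189; clear span = 1969 − 1189 = 780 mm.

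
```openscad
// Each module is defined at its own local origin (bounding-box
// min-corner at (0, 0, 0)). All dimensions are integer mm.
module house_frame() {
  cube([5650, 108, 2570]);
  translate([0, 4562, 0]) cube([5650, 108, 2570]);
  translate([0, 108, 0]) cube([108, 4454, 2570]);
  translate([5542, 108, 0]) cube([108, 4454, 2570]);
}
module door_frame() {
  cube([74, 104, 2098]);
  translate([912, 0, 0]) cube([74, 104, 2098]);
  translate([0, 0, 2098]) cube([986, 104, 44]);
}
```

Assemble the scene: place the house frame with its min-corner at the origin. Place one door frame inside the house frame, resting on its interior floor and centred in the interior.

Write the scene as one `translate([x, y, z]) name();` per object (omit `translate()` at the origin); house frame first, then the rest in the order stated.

house_frame();
translate([2332, 2283, 0]) door_frame();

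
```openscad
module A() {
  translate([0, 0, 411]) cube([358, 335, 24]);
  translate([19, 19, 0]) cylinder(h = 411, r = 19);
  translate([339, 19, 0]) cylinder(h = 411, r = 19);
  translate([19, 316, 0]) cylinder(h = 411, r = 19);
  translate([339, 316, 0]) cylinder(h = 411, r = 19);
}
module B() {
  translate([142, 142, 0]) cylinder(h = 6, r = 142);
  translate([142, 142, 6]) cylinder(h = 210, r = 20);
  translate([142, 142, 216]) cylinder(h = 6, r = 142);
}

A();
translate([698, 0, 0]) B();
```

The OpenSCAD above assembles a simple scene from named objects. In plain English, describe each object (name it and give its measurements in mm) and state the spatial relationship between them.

A is a four-legged stool. The seat is 358×335 mm, 24 mm thick, top at z = 435 mm. It stands on four round legs, each 38 mm in diameter, from z = 0 to the seat underside, each leg's axis is inset half a diameter from the nearest pair of seat edges (so the leg's bounding box is flush with the corner).

B is a spool: two coaxial disc flanges of radius 142 mm and thickness 6 mm, joined by a core cylinder of radius 20 mm and height 210 mm. The lower flange rests on z = 0 and the three cylinders share a vertical axis.

The spool is on the floor beside the stool on its +x side.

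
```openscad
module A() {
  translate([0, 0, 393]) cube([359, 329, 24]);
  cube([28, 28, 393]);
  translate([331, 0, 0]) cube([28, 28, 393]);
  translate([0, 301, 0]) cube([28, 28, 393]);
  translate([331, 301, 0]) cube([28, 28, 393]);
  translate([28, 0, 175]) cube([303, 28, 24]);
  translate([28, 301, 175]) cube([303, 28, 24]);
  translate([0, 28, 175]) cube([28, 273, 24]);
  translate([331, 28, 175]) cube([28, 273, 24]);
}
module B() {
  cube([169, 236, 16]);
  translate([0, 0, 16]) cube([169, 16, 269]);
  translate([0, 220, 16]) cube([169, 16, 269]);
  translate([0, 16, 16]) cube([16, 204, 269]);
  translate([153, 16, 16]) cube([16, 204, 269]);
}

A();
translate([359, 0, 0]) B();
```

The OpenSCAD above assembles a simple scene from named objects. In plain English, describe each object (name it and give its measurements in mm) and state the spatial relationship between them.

A is a simple wooden stool: a rectangular seat 359 mm (x) by 329 mm (y), 24 mm thick, top face at z = 417 mm, on four square legs, each 28×28 mm in cross-section. The legs rest on z = 0, each flush with a corner of the seat. Four stretchers, 28 mm wide and 24 mm tall, connect adjacent legs with their undersides at z = 175 mm, each running between the inner faces of the legs it joins and aligned with the legs' outer faces on the other axis.

B is an open storage box with external size 169×236×285 mm and wall thickness 16 mm (the base is also 16 mm thick). The base covers the whole footprint; the four walls stand on the base, with the y-facing walls full-width and the x-facing walls fitting between their inner faces.

The open box is against the stool's +x side, with their −y faces flush.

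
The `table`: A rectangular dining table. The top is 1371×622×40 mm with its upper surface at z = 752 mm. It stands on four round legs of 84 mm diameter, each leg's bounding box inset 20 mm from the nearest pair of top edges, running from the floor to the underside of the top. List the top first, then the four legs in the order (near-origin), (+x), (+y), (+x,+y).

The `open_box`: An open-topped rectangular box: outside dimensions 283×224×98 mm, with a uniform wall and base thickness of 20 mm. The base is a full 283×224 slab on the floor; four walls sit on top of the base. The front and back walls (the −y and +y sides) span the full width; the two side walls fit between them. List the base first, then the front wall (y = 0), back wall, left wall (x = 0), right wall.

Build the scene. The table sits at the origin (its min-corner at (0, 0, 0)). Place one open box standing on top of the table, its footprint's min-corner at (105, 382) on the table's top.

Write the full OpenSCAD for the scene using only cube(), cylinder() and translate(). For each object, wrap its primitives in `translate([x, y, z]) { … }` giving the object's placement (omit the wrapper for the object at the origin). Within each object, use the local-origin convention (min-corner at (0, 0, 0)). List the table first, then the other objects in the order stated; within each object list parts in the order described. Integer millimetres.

translate([0, 0, 712]) cube([1371, 622, 40]);
translate([62, 62, 0]) cylinder(h = 712, r = 42);
translate([1309, 62, 0]) cylinder(h = 712, r = 42);
translate([62, 560, 0]) cylinder(h = 712, r = 42);
translate([1309, 560, 0]) cylinder(h = 712, r = 42);
translate([105, 382, 752]) {
  cube([283, 224, 20]);
  translate([0, 0, 20]) cube([283, 20, 78]);
  translate([0, 204, 20]) cube([283, 20, 78]);
  translate([0, 20, 20]) cube([20, 184, 78]);
  translate([263, 20, 20]) cube([20, 184, 78]);
}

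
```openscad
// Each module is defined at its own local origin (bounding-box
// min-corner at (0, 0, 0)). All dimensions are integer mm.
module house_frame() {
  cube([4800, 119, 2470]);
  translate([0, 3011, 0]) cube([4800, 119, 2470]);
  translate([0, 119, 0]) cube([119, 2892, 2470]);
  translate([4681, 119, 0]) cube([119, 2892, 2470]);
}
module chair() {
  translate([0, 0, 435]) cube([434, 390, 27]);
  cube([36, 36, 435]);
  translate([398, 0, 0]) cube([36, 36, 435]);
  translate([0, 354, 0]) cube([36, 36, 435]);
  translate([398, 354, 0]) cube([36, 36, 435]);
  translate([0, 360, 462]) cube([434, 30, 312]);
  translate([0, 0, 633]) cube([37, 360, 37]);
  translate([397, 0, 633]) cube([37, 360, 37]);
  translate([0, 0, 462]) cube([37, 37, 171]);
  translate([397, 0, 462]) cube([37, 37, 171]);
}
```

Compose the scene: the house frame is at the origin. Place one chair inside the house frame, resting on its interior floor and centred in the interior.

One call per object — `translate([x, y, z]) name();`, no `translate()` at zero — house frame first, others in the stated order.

house_frame();
translate([2183, 1370, 0]) chair();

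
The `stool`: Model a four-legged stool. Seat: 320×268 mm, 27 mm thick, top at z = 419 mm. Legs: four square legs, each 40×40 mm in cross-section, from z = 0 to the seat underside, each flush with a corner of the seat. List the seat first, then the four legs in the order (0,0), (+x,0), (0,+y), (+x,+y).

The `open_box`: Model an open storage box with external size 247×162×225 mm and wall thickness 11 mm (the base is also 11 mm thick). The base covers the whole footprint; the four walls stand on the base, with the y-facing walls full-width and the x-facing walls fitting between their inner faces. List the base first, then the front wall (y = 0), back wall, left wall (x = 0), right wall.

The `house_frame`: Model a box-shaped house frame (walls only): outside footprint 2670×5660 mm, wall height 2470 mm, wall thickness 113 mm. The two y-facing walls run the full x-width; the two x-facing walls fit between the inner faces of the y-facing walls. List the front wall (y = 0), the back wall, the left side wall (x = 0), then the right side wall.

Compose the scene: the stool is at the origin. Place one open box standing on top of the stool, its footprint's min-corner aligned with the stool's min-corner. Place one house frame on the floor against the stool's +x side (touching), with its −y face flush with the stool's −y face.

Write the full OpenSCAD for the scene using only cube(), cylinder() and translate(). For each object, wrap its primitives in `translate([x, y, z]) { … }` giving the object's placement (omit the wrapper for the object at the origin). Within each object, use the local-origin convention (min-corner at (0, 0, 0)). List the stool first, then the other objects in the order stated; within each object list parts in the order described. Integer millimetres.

translate([0, 0, 392]) cube([320, 268, 27]);
cube([40, 40, 392]);
translate([280, 0, 0]) cube([40, 40, 392]);
translate([0, 228, 0]) cube([40, 40, 392]);
translate([280, 228, 0]) cube([40, 40, 392]);
translate([0, 0, 419]) {
  cube([247, 162, 11]);
  translate([0, 0, 11]) cube([247, 11, 214]);
  translate([0, 151, 11]) cube([247, 11, 214]);
  translate([0, 11, 11]) cube([11, 140, 214]);
  translate([236, 11, 11]) cube([11, 140, 214]);
}
translate([320, 0, 0]) {
  cube([2670, 113, 2470]);
  translate([0, 5547, 0]) cube([2670, 113, 2470]);
  translate([0, 113, 0]) cube([113, 5434, 2470]);
  translate([2557, 113, 0]) cube([113, 5434, 2470]);
}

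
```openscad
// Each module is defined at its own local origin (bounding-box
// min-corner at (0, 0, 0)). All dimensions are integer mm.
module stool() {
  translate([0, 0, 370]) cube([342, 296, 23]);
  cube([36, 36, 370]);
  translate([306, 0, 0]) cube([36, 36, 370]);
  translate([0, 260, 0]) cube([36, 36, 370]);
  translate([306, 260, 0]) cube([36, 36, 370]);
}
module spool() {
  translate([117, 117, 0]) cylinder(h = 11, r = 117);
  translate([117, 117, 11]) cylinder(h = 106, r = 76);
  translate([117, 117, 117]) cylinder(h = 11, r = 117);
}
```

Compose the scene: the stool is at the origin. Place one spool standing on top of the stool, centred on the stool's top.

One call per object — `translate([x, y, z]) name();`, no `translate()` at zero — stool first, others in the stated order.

stool();
translate([54, 31, 393]) spool();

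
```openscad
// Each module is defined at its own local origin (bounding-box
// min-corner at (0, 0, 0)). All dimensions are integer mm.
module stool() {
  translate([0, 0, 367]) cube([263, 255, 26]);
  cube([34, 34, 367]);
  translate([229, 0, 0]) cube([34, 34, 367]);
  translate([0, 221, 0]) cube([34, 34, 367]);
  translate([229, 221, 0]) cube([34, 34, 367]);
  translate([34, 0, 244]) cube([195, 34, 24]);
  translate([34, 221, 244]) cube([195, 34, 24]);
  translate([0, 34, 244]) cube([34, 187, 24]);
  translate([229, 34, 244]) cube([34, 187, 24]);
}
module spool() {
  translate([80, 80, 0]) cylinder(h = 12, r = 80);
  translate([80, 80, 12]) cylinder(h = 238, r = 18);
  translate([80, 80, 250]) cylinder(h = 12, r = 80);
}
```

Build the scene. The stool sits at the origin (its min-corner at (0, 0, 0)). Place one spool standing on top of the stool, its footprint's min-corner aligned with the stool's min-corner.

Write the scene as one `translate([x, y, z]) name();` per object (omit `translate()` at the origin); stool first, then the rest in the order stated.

stool();
translate([0, 0, 393]) spool();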